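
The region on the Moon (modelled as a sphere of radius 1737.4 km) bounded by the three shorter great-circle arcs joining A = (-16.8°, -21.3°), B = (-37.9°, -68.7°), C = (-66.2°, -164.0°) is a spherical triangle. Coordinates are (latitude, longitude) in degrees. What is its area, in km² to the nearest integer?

Side lengths (central angles): a = 1.0091, b = 1.6137, c = 0.8109 rad; semiperimeter s = 1.7168.
By l'Huilier's theorem, tan(E/4) = √[tan(s/2) tan((s−a)/2) tan((s−b)/2) tan((s−c)/2)], giving spherical excess E = 0.4132 rad.
Area = E·R² = 0.4132 × (1737.4)² ≈ 1247209 km².

1247209 km²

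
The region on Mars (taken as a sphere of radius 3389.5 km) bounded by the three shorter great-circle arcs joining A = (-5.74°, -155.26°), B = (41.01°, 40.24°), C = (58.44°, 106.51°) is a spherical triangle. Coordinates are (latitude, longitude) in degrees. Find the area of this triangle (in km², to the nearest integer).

3878299 km²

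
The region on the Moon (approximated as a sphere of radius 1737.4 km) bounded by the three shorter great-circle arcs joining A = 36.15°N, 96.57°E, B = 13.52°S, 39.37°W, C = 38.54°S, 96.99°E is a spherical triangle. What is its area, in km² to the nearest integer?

Side lengths (central angles): a = 1.9875, b = 1.3036, c = 2.3491 rad; semiperimeter s = 2.8201.
By l'Huilier's theorem, tan(E/4) = √[tan(s/2) tan((s−a)/2) tan((s−b)/2) tan((s−c)/2)], giving spherical excess E = 2.6675 rad.
Area = E·R² = 2.6675 × (1737.4)² ≈ 8052085 km².

8052085 km²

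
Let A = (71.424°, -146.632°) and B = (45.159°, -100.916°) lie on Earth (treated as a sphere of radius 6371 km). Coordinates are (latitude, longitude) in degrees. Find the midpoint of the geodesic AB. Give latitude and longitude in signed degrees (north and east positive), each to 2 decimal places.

The central angle between A and B is δ = 0.5935 rad.
With f = 0.5, the slerp weights are sin((1−f)δ)/sin δ = 0.5229 and sin(fδ)/sin δ = 0.5229.
Weighted sum of the unit vectors: (0.5229)·(-0.2660,-0.1752,0.9479) + (0.5229)·(-0.1335,-0.6924,0.7091) = (-0.2089, -0.4536, 0.8664).
Converting back: φ = atan2(z, √(x²+y²)) = 60.04°, λ = atan2(y, x) = -114.73°.

60.04°, -114.73°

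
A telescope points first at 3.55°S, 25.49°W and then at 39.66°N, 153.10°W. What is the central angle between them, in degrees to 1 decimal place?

Let φ₁ = -0.0620 rad, φ₂ = 0.6922 rad, and Δλ = -2.2272 rad.
cos c = sin φ₁ sin φ₂ + cos φ₁ cos φ₂ cos Δλ = (-0.0619)(0.6382) + (0.9981)(0.7698)(-0.6103) = -0.50844,
so c = arccos(-0.50844) = 2.10417 rad.
So the angular separation is 120.6°.

120.6°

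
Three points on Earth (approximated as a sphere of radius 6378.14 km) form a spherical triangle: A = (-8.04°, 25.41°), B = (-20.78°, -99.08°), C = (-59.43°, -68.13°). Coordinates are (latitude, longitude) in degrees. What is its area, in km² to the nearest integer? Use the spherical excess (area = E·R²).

26276449 km²

Side lengths (central angles): a = 0.7766, b = 1.4813, c = 2.0653 rad; semiperimeter s = 2.1616.
By l'Huilier's theorem, tan(E/4) = √[tan(s/2) tan((s−a)/2) tan((s−b)/2) tan((s−c)/2)], giving spherical excess E = 0.6459 rad.
Area = E·R² = 0.6459 × (6378.14)² ≈ 26276449 km².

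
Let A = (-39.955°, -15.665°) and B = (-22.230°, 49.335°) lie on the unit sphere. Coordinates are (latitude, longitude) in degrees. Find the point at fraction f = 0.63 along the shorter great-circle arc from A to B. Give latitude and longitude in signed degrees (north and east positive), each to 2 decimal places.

-32.71°, 28.57°

Central angle δ = 0.9970 rad. Interpolating on the sphere with fraction f = 0.63:
P = [sin((1−f)δ)·A + sin(fδ)·B] / sin δ = 0.4293·A + 0.6997·B in Cartesian coordinates,
giving P = (0.7389, 0.4024, -0.5404), i.e. latitude -32.71°, longitude 28.57°.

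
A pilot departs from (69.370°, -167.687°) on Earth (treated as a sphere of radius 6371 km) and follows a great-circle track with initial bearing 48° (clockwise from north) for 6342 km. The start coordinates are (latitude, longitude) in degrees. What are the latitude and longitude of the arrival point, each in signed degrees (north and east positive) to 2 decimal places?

Angular distance δ = d/R = 6342/6371 = 0.99545 rad; initial bearing θ = 0.8378 rad.
sin φ₂ = sin φ₁ cos δ + cos φ₁ sin δ cos θ = (0.9359)(0.5441) + (0.3523)(0.8390)(0.6691) = 0.7070, so φ₂ = 44.99°.
Δλ = atan2(sin θ sin δ cos φ₁, cos δ − sin φ₁ sin φ₂) = atan2(0.2197, -0.1176) = 118.155°.
λ₂ = -167.687° + 118.155° = -49.53°.

44.99°, -49.53°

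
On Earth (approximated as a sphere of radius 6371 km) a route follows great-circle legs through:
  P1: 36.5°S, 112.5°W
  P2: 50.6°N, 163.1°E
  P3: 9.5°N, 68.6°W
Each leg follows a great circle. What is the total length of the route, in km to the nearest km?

Leg P1→P2: central angle 1.9931 rad, distance 12697.9 km.
Leg P2→P3: central angle 1.8343 rad, distance 11686.3 km.
Total: 12697.9 + 11686.3 ≈ 24384 km.

24384 km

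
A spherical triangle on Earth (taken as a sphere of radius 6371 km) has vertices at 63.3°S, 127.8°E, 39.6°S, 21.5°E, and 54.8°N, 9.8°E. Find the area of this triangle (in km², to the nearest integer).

45632860 km²

Side lengths (central angles): a = 1.6568, b = 2.5898, c = 1.0789 rad; semiperimeter s = 2.6628.
By l'Huilier's theorem, tan(E/4) = √[tan(s/2) tan((s−a)/2) tan((s−b)/2) tan((s−c)/2)], giving spherical excess E = 1.1242 rad.
Area = E·R² = 1.1242 × (6371)² ≈ 45632860 km².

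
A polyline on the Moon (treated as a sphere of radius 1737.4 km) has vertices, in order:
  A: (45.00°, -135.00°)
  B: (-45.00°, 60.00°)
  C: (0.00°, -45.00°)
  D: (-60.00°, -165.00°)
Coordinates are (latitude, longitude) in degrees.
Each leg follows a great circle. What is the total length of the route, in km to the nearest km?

Leg A→B: central angle 2.9567 rad, distance 5137.0 km.
Leg B→C: central angle 1.7548 rad, distance 3048.9 km.
Leg C→D: central angle 1.8235 rad, distance 3168.1 km.
Total: 5137.0 + 3048.9 + 3168.1 ≈ 11354 km.

11354 km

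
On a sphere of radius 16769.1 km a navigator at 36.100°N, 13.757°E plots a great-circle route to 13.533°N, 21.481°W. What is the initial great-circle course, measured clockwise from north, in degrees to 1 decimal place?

With φ₁ = 0.6301, φ₂ = 0.2362, Δλ = -0.6150 rad, the forward-azimuth formula gives
θ = atan2( sin Δλ cos φ₂ , cos φ₁ sin φ₂ − sin φ₁ cos φ₂ cos Δλ ) = atan2(-0.5610, -0.2788) = -116.43°.
Adding 360° brings this into [0°, 360°): 243.6°.

243.6°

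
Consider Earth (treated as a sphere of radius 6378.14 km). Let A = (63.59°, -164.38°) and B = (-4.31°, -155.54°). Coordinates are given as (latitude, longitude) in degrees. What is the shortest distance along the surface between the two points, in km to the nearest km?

7595 km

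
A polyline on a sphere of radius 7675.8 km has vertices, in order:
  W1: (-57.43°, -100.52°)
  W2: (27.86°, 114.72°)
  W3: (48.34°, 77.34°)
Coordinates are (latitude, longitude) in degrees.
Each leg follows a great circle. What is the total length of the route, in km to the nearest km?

Leg W1→W2: central angle 2.4695 rad, distance 18955.6 km.
Leg W2→W3: central angle 0.6162 rad, distance 4729.5 km.
Total: 18955.6 + 4729.5 ≈ 23685 km.

23685 km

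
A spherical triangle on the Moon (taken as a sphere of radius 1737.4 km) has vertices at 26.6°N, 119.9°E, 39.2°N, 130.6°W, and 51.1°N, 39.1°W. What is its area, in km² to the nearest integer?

3392775 km²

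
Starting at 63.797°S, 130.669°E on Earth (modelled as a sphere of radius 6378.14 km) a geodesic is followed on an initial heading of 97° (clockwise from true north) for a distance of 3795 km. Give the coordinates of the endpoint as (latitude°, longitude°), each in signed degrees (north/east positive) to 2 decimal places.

Angular distance δ = d/R = 3795/6378.14 = 0.59500 rad; initial bearing θ = 1.6930 rad.
sin φ₂ = sin φ₁ cos δ + cos φ₁ sin δ cos θ = (-0.8972)(0.8281) + (0.4416)(0.5605)(-0.1219) = -0.7732, so φ₂ = -50.64°.
Δλ = atan2(sin θ sin δ cos φ₁, cos δ − sin φ₁ sin φ₂) = atan2(0.2456, 0.1344) = 61.316°.
λ₂ = 130.669° + 61.316° = 191.98° → -168.02° after wrapping to (−180°, 180°].

-50.64°, -168.02°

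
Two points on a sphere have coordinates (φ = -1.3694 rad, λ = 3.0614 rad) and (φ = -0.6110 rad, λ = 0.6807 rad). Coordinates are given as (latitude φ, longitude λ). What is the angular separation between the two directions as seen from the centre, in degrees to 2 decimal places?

With latitudes φ₁ = -78.461°, φ₂ = -35.008° and longitude difference Δλ = -136.404°:
cos c = sin φ₁ sin φ₂ + cos φ₁ cos φ₂ cos Δλ = (-0.9798)(-0.5737) + (0.2000)(0.8191)(-0.7242) = 0.44343,
so c = arccos(0.44343) = 1.11137 rad.
So the angular separation is 63.68°.

63.68°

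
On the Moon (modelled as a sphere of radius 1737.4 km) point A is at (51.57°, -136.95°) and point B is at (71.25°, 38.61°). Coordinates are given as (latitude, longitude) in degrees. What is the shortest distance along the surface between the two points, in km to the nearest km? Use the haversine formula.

1733 km

In radians: φ₁ = 0.9001, φ₂ = 1.2435, Δλ = 175.560° = 3.0641 rad.
Haversine: a = sin²(Δφ/2) + cos φ₁ cos φ₂ sin²(Δλ/2) = 0.0292 + (0.6216)(0.3214)(0.9985) = 0.22870.
Central angle c = 2·arcsin(√a) = 0.99727 rad.
Distance = R·c = 1737.4 × 0.9973 ≈ 1733 km.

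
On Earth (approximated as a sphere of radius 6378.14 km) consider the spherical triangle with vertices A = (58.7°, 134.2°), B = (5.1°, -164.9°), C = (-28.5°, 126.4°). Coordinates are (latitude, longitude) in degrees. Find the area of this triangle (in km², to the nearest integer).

40942300 km²

Side lengths (central angles): a = 1.2916, b = 1.5262, c = 1.2370 rad; semiperimeter s = 2.0274.
By l'Huilier's theorem, tan(E/4) = √[tan(s/2) tan((s−a)/2) tan((s−b)/2) tan((s−c)/2)], giving spherical excess E = 1.0064 rad.
Area = E·R² = 1.0064 × (6378.14)² ≈ 40942300 km².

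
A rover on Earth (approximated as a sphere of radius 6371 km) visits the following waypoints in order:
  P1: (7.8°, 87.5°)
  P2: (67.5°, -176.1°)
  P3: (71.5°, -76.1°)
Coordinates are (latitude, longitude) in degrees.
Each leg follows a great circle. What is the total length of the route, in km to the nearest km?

Leg P1→P2: central angle 1.4876 rad, distance 9477.4 km.
Leg P2→P3: central angle 0.5451 rad, distance 3473.1 km.
Total: 9477.4 + 3473.1 ≈ 12950 km.

12950 km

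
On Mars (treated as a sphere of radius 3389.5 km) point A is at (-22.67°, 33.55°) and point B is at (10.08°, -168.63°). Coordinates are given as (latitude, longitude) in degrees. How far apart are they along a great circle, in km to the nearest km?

9189 km

In radians: φ₁ = -0.3957, φ₂ = 0.1759, Δλ = 157.820° = 2.7545 rad.
Haversine: a = sin²(Δφ/2) + cos φ₁ cos φ₂ sin²(Δλ/2) = 0.0795 + (0.9227)(0.9846)(0.9630) = 0.95436.
Central angle c = 2·arcsin(√a) = 2.71102 rad.
Distance = R·c = 3389.5 × 2.7110 ≈ 9189 km.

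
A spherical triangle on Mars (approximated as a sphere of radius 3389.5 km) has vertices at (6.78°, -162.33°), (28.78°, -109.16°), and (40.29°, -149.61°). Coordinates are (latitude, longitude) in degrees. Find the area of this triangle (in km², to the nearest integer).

2273131 km²

Side lengths (central angles): a = 0.6092, b = 0.6177, c = 0.9538 rad; semiperimeter s = 1.0904.
By l'Huilier's theorem, tan(E/4) = √[tan(s/2) tan((s−a)/2) tan((s−b)/2) tan((s−c)/2)], giving spherical excess E = 0.1979 rad.
Area = E·R² = 0.1979 × (3389.5)² ≈ 2273131 km².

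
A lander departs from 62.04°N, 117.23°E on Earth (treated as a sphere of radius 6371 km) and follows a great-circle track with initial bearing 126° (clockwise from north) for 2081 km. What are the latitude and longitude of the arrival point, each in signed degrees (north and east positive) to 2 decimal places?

48.43°, 140.26°

Angular distance δ = d/R = 2081/6371 = 0.32664 rad; initial bearing θ = 2.1991 rad.
sin φ₂ = sin φ₁ cos δ + cos φ₁ sin δ cos θ = (0.8833)(0.9471) + (0.4689)(0.3209)(-0.5878) = 0.7481, so φ₂ = 48.43°.
Δλ = atan2(sin θ sin δ cos φ₁, cos δ − sin φ₁ sin φ₂) = atan2(0.1217, 0.2863) = 23.030°.
λ₂ = 117.230° + 23.030° = 140.26°.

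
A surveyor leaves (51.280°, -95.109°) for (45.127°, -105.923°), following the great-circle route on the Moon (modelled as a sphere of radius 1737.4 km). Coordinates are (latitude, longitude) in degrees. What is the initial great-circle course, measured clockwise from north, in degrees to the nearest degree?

234°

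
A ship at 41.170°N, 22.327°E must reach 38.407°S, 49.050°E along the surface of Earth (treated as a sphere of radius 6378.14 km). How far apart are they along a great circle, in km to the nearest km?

9265 km

With latitudes φ₁ = 41.170°, φ₂ = -38.407° and longitude difference Δλ = 26.723°:
cos c = sin φ₁ sin φ₂ + cos φ₁ cos φ₂ cos Δλ = (0.6583)(-0.6212) + (0.7528)(0.7836)(0.8932) = 0.11791,
so c = arccos(0.11791) = 1.45261 rad.
Distance = R·c = 6378.14 × 1.4526 ≈ 9265 km.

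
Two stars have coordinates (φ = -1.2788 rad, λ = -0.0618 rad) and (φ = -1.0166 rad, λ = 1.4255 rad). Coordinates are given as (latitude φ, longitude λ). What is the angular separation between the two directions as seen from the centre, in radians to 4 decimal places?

Let φ₁ = -1.2788 rad, φ₂ = -1.0166 rad, and Δλ = 1.4873 rad.
cos c = sin φ₁ sin φ₂ + cos φ₁ cos φ₂ cos Δλ = (-0.9577)(-0.8503) + (0.2879)(0.5263)(0.0834) = 0.82696,
so c = arccos(0.82696) = 0.59711 rad.
So the angular separation is 0.5971 rad.

0.5971 rad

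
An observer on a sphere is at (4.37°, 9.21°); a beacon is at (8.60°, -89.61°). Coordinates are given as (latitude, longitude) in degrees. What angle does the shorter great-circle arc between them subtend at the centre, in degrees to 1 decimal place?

Let φ₁ = 0.0763 rad, φ₂ = 0.1501 rad, and Δλ = -1.7247 rad.
Haversine: a = sin²(Δφ/2) + cos φ₁ cos φ₂ sin²(Δλ/2) = 0.0014 + (0.9971)(0.9888)(0.5767) = 0.56989.
Central angle c = 2·arcsin(√a) = 1.71103 rad.
So the angular separation is 98.0°.

98.0°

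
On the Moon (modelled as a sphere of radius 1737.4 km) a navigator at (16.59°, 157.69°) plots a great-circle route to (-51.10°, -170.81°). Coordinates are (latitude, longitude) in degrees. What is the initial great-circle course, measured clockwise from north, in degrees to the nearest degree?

Δλ = 31.500° = 0.5498 rad.
y = sin Δλ · cos φ₂ = (0.5225)(0.6280) = 0.3281
x = cos φ₁ sin φ₂ − sin φ₁ cos φ₂ cos Δλ = (0.9584)(-0.7782) − (0.2855)(0.6280)(0.8526) = -0.8987
θ = atan2(y, x) = 159.94°, so the bearing is 160°.

160°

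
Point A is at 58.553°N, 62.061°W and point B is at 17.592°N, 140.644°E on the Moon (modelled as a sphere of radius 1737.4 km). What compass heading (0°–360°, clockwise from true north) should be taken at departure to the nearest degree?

Δλ = -157.295° = -2.7453 rad.
y = sin Δλ · cos φ₂ = (-0.3860)(0.9532) = -0.3679
x = cos φ₁ sin φ₂ − sin φ₁ cos φ₂ cos Δλ = (0.5217)(0.3022) − (0.8531)(0.9532)(-0.9225) = 0.9079
θ = atan2(y, x) = -22.06°; adding 360° gives 338°.

338°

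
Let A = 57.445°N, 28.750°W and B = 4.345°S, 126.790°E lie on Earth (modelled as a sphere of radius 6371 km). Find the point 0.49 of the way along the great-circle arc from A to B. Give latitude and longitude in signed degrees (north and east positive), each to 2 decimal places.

The central angle between A and B is δ = 2.1559 rad.
With f = 0.49, the slerp weights are sin((1−f)δ)/sin δ = 1.0687 and sin(fδ)/sin δ = 1.0443.
Weighted sum of the unit vectors: (1.0687)·(0.4718,-0.2588,0.8429) + (1.0443)·(-0.5972,0.7985,-0.0758) = (-0.1194, 0.5573, 0.8217).
Converting back: φ = atan2(z, √(x²+y²)) = 55.26°, λ = atan2(y, x) = 102.09°.

55.26°, 102.09°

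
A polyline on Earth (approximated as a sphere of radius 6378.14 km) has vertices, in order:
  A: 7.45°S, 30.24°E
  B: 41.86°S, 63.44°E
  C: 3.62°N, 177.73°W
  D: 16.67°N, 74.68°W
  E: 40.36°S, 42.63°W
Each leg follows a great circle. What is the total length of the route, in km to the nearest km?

36132 km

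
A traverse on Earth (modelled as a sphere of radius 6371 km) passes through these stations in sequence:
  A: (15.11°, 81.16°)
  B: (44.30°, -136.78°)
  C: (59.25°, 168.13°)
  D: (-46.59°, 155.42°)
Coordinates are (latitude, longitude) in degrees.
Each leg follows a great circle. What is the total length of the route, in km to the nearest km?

Leg A→B: central angle 1.9421 rad, distance 12373.3 km.
Leg B→C: central angle 0.6273 rad, distance 3996.3 km.
Leg C→D: central angle 1.8562 rad, distance 11826.0 km.
Total: 12373.3 + 3996.3 + 11826.0 ≈ 28196 km.

28196 km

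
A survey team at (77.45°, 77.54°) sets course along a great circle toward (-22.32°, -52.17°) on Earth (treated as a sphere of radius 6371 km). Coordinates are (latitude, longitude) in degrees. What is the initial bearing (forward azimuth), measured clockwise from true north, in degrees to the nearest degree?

With φ₁ = 1.3518, φ₂ = -0.3896, Δλ = -2.2639 rad, the forward-azimuth formula gives
θ = atan2( sin Δλ cos φ₂ , cos φ₁ sin φ₂ − sin φ₁ cos φ₂ cos Δλ ) = atan2(-0.7117, 0.4944) = -55.21°.
Adding 360° brings this into [0°, 360°): 305°.

305°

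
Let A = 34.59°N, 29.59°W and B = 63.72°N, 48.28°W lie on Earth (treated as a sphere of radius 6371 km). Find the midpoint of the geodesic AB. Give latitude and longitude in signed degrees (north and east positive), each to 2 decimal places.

49.50°, -36.10°

The central angle between A and B is δ = 0.5466 rad.
With f = 0.5, the slerp weights are sin((1−f)δ)/sin δ = 0.5193 and sin(fδ)/sin δ = 0.5193.
Weighted sum of the unit vectors: (0.5193)·(0.7159,-0.4065,0.5677) + (0.5193)·(0.2947,-0.3305,0.8966) = (0.5247, -0.3827, 0.7604).
Converting back: φ = atan2(z, √(x²+y²)) = 49.50°, λ = atan2(y, x) = -36.10°.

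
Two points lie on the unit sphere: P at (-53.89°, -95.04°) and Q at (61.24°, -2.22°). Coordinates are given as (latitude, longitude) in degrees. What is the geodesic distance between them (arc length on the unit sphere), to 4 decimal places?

Let φ₁ = -0.9406 rad, φ₂ = 1.0688 rad, and Δλ = 1.6200 rad.
Haversine: a = sin²(Δφ/2) + cos φ₁ cos φ₂ sin²(Δλ/2) = 0.7123 + (0.5893)(0.4811)(0.5246) = 0.86109.
Central angle c = 2·arcsin(√a) = 2.37774 rad.
On the unit sphere the arc length equals the central angle: 2.3777.

2.3777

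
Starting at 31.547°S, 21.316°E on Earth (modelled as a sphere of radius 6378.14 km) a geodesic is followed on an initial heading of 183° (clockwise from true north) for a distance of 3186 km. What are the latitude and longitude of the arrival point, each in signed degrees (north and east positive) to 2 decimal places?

Angular distance δ = d/R = 3186/6378.14 = 0.49952 rad; initial bearing θ = 3.1940 rad.
sin φ₂ = sin φ₁ cos δ + cos φ₁ sin δ cos θ = (-0.5232)(0.8778) + (0.8522)(0.4790)(-0.9986) = -0.8669, so φ₂ = -60.10°.
Δλ = atan2(sin θ sin δ cos φ₁, cos δ − sin φ₁ sin φ₂) = atan2(-0.0214, 0.4242) = -2.883°.
λ₂ = 21.316° − 2.883° = 18.43°.

-60.10°, 18.43°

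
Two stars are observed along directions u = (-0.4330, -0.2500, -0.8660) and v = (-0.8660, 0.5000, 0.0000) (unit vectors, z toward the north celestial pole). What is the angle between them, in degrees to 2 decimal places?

u·v = 0.2500; |u| = 1.0000, |v| = 1.0000.
cos θ = (u·v)/(|u||v|) = 0.2500, so θ = 75.52°.

75.52°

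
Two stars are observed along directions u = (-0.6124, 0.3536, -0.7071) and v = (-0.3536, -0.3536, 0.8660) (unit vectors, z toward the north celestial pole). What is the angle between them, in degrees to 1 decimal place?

121.4°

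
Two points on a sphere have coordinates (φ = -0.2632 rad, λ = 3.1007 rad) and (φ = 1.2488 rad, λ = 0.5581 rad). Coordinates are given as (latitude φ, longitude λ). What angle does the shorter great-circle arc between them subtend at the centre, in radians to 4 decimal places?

Let φ₁ = -0.2632 rad, φ₂ = 1.2488 rad, and Δλ = -2.5426 rad.
Haversine: a = sin²(Δφ/2) + cos φ₁ cos φ₂ sin²(Δλ/2) = 0.4706 + (0.9656)(0.3165)(0.9130) = 0.74958.
Central angle c = 2·arcsin(√a) = 2.09343 rad.
So the angular separation is 2.0934 rad.

2.0934 rad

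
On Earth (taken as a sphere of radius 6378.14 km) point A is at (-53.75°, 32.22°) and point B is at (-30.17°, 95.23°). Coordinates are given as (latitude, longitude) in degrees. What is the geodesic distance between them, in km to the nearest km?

In radians: φ₁ = -0.9381, φ₂ = -0.5266, Δλ = 63.010° = 1.0997 rad.
cos c = sin φ₁ sin φ₂ + cos φ₁ cos φ₂ cos Δλ = (-0.8064)(-0.5026) + (0.5913)(0.8645)(0.4538) = 0.63730,
so c = arccos(0.63730) = 0.87981 rad.
Distance = R·c = 6378.14 × 0.8798 ≈ 5612 km.

5612 km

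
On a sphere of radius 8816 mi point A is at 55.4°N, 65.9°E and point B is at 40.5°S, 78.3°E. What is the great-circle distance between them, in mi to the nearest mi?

In radians: φ₁ = 0.9669, φ₂ = -0.7069, Δλ = 12.400° = 0.2164 rad.
cos c = sin φ₁ sin φ₂ + cos φ₁ cos φ₂ cos Δλ = (0.8231)(-0.6494) + (0.5678)(0.7604)(0.9767) = -0.11287,
so c = arccos(-0.11287) = 1.68390 rad.
Distance = R·c = 8816 × 1.6839 ≈ 14845 mi.

14845 mi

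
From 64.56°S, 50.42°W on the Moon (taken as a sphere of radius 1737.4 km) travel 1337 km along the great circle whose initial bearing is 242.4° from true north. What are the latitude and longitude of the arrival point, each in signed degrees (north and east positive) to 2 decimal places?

-51.91°, -138.80°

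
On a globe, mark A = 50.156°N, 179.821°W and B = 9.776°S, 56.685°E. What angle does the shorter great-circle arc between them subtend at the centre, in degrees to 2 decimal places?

118.61°

Let φ₁ = 0.8754 rad, φ₂ = -0.1706 rad, and Δλ = -2.1554 rad.
cos c = sin φ₁ sin φ₂ + cos φ₁ cos φ₂ cos Δλ = (0.7678)(-0.1698) + (0.6407)(0.9855)(-0.5518) = -0.47880,
so c = arccos(-0.47880) = 2.07009 rad.
So the angular separation is 118.61°.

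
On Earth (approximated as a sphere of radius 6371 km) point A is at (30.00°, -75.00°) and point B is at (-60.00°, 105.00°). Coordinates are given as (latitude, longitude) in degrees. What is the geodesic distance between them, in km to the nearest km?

With latitudes φ₁ = 30.000°, φ₂ = -60.000° and longitude difference Δλ = -180.000°:
Haversine: a = sin²(Δφ/2) + cos φ₁ cos φ₂ sin²(Δλ/2) = 0.5000 + (0.8660)(0.5000)(1.0000) = 0.93301.
Central angle c = 2·arcsin(√a) = 2.61799 rad.
Distance = R·c = 6371 × 2.6180 ≈ 16679 km.

16679 km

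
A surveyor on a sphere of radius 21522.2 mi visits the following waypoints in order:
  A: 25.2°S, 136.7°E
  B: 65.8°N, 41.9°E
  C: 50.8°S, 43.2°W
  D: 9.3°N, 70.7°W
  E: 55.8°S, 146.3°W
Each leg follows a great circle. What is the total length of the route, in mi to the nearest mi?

Leg A→B: central angle 2.0036 rad, distance 43121.4 mi.
Leg B→C: central angle 2.3250 rad, distance 50039.2 mi.
Leg C→D: central angle 1.1285 rad, distance 24287.9 mi.
Leg D→E: central angle 1.5665 rad, distance 33714.7 mi.
Total: 43121.4 + 50039.2 + 24287.9 + 33714.7 ≈ 151163 mi.

151163 mi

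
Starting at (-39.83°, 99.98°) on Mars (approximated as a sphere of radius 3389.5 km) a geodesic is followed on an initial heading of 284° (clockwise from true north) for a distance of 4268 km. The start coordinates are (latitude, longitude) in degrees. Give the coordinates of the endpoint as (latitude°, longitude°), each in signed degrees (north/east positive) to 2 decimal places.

-1.12°, 32.50°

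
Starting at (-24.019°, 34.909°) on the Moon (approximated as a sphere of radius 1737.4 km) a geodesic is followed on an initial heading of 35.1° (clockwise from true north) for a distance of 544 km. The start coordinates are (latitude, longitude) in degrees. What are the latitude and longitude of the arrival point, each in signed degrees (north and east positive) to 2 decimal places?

Angular distance δ = d/R = 544/1737.4 = 0.31311 rad; initial bearing θ = 0.6126 rad.
sin φ₂ = sin φ₁ cos δ + cos φ₁ sin δ cos θ = (-0.4070)(0.9514) + (0.9134)(0.3080)(0.8181) = -0.1571, so φ₂ = -9.04°.
Δλ = atan2(sin θ sin δ cos φ₁, cos δ − sin φ₁ sin φ₂) = atan2(0.1618, 0.8874) = 10.331°.
λ₂ = 34.909° + 10.331° = 45.24°.

-9.04°, 45.24°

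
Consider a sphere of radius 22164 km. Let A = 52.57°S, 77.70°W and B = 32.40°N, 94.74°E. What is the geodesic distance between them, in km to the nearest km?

61546 km

In radians: φ₁ = -0.9175, φ₂ = 0.5655, Δλ = 172.440° = 3.0096 rad.
cos c = sin φ₁ sin φ₂ + cos φ₁ cos φ₂ cos Δλ = (-0.7941)(0.5358) + (0.6078)(0.8443)(-0.9913) = -0.93421,
so c = arccos(-0.93421) = 2.77684 rad.
Distance = R·c = 22164 × 2.7768 ≈ 61546 km.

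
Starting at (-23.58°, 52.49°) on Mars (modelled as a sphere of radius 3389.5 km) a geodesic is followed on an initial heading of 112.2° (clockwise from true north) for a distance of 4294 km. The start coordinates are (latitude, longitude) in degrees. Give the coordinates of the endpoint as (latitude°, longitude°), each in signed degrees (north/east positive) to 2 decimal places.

Angular distance δ = d/R = 4294/3389.5 = 1.26685 rad; initial bearing θ = 1.9583 rad.
sin φ₂ = sin φ₁ cos δ + cos φ₁ sin δ cos θ = (-0.4000)(0.2993) + (0.9165)(0.9542)(-0.3778) = -0.4501, so φ₂ = -26.75°.
Δλ = atan2(sin θ sin δ cos φ₁, cos δ − sin φ₁ sin φ₂) = atan2(0.8097, 0.1192) = 81.624°.
λ₂ = 52.490° + 81.624° = 134.11°.

-26.75°, 134.11°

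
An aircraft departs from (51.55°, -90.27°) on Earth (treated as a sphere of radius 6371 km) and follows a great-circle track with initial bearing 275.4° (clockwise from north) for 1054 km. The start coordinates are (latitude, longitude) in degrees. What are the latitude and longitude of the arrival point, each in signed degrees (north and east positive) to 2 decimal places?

51.45°, -105.52°

Angular distance δ = d/R = 1054/6371 = 0.16544 rad; initial bearing θ = 4.8066 rad.
sin φ₂ = sin φ₁ cos δ + cos φ₁ sin δ cos θ = (0.7832)(0.9863) + (0.6218)(0.1647)(0.0941) = 0.7821, so φ₂ = 51.45°.
Δλ = atan2(sin θ sin δ cos φ₁, cos δ − sin φ₁ sin φ₂) = atan2(-0.1020, 0.3738) = -15.254°.
λ₂ = -90.270° − 15.254° = -105.52°.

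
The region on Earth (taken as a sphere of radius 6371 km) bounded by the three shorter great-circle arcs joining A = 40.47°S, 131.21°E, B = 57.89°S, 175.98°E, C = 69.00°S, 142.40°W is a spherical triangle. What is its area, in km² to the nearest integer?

2810550 km²

Side lengths (central angles): a = 0.3677, b = 0.8981, c = 0.5793 rad; semiperimeter s = 0.9225.
By l'Huilier's theorem, tan(E/4) = √[tan(s/2) tan((s−a)/2) tan((s−b)/2) tan((s−c)/2)], giving spherical excess E = 0.0692 rad.
Area = E·R² = 0.0692 × (6371)² ≈ 2810550 km².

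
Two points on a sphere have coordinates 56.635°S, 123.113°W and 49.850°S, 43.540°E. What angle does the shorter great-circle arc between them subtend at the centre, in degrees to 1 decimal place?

72.9°

Let φ₁ = -0.9885 rad, φ₂ = -0.8700 rad, and Δλ = 2.9086 rad.
Haversine: a = sin²(Δφ/2) + cos φ₁ cos φ₂ sin²(Δλ/2) = 0.0035 + (0.5500)(0.6448)(0.9865) = 0.35333.
Central angle c = 2·arcsin(√a) = 1.27307 rad.
So the angular separation is 72.9°.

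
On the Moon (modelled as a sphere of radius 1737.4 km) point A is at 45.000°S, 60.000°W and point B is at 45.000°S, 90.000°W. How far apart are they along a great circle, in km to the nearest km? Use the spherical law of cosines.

640 km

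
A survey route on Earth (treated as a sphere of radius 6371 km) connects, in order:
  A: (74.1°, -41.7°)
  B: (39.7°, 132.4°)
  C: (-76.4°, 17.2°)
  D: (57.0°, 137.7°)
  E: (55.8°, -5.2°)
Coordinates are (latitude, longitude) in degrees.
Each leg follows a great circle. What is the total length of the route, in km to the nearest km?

46184 km

Leg A→B: central angle 1.1542 rad, distance 7353.3 km.
Leg B→C: central angle 2.3432 rad, distance 14928.8 km.
Leg C→D: central angle 2.6470 rad, distance 16863.9 km.
Leg D→E: central angle 1.1046 rad, distance 7037.5 km.
Total: 7353.3 + 14928.8 + 16863.9 + 7037.5 ≈ 46184 km.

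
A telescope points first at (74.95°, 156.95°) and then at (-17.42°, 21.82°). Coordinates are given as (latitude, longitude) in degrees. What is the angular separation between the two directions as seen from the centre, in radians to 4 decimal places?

2.0541 rad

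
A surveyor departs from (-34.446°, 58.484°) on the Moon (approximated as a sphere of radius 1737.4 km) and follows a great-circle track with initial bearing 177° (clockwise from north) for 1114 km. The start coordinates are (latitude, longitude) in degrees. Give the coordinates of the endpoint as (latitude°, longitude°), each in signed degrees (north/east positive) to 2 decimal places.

Angular distance δ = d/R = 1114/1737.4 = 0.64119 rad; initial bearing θ = 3.0892 rad.
sin φ₂ = sin φ₁ cos δ + cos φ₁ sin δ cos θ = (-0.5656)(0.8014) + (0.8247)(0.5981)(-0.9986) = -0.9459, so φ₂ = -71.06°.
Δλ = atan2(sin θ sin δ cos φ₁, cos δ − sin φ₁ sin φ₂) = atan2(0.0258, 0.2664) = 5.536°.
λ₂ = 58.484° + 5.536° = 64.02°.

-71.06°, 64.02°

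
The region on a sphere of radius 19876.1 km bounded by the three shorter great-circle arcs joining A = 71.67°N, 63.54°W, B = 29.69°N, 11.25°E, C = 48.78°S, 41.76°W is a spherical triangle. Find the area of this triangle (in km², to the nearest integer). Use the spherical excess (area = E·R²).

Side lengths (central angles): a = 1.5989, b = 2.1195, c = 0.9982 rad; semiperimeter s = 2.3583.
By l'Huilier's theorem, tan(E/4) = √[tan(s/2) tan((s−a)/2) tan((s−b)/2) tan((s−c)/2)], giving spherical excess E = 1.1885 rad.
Area = E·R² = 1.1885 × (19876.1)² ≈ 469531196 km².

469531196 km²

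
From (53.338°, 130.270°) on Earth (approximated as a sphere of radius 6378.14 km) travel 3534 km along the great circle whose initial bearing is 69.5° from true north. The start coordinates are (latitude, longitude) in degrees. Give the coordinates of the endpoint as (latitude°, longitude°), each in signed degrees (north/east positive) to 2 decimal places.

Angular distance δ = d/R = 3534/6378.14 = 0.55408 rad; initial bearing θ = 1.2130 rad.
sin φ₂ = sin φ₁ cos δ + cos φ₁ sin δ cos θ = (0.8022)(0.8504) + (0.5971)(0.5262)(0.3502) = 0.7922, so φ₂ = 52.39°.
Δλ = atan2(sin θ sin δ cos φ₁, cos δ − sin φ₁ sin φ₂) = atan2(0.2943, 0.2149) = 53.857°.
λ₂ = 130.270° + 53.857° = 184.13° → -175.87° after wrapping to (−180°, 180°].

52.39°, -175.87°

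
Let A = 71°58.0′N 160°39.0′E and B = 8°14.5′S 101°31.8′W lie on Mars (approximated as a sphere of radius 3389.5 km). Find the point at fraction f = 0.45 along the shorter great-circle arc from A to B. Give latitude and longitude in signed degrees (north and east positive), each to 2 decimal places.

The central angle between A and B is δ = 1.7497 rad.
With f = 0.45, the slerp weights are sin((1−f)δ)/sin δ = 0.8339 and sin(fδ)/sin δ = 0.7200.
Weighted sum of the unit vectors: (0.8339)·(-0.2921,0.1026,0.9509) + (0.7200)·(-0.1978,-0.9697,-0.1433) = (-0.3860, -0.6127, 0.6897).
Converting back: φ = atan2(z, √(x²+y²)) = 43.61°, λ = atan2(y, x) = -122.21°.

43.61°, -122.21°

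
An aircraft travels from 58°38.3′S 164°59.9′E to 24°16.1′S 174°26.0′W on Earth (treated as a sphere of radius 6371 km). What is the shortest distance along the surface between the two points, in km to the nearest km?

Let φ₁ = -1.0234 rad, φ₂ = -0.4236 rad, and Δλ = 0.3590 rad.
cos c = sin φ₁ sin φ₂ + cos φ₁ cos φ₂ cos Δλ = (-0.8539)(-0.4110) + (0.5204)(0.9116)(0.9363) = 0.79516,
so c = arccos(0.79516) = 0.65152 rad.
Distance = R·c = 6371 × 0.6515 ≈ 4151 km.

4151 km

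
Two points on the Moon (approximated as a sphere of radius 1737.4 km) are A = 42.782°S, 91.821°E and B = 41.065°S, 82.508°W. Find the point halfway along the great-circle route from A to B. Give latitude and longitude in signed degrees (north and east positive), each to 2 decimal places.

Central angle δ = 1.6755 rad. Interpolating on the sphere with fraction f = 0.5:
P = [sin((1−f)δ)·A + sin(fδ)·B] / sin δ = 0.7472·A + 0.7472·B in Cartesian coordinates,
giving P = (0.0560, -0.0104, -0.9984), i.e. latitude -86.73°, longitude -10.54°.

-86.73°, -10.54°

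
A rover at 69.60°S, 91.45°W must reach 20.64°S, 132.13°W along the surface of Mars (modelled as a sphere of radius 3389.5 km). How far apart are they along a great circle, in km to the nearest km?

In radians: φ₁ = -1.2147, φ₂ = -0.3602, Δλ = -40.680° = -0.7100 rad.
Haversine: a = sin²(Δφ/2) + cos φ₁ cos φ₂ sin²(Δλ/2) = 0.1717 + (0.3486)(0.9358)(0.1208) = 0.21112.
Central angle c = 2·arcsin(√a) = 0.95481 rad.
Distance = R·c = 3389.5 × 0.9548 ≈ 3236 km.

3236 km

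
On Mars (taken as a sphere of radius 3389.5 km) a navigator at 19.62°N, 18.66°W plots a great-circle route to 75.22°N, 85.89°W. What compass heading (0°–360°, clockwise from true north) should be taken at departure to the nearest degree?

345°

With φ₁ = 0.3424, φ₂ = 1.3128, Δλ = -1.1734 rad, the forward-azimuth formula gives
θ = atan2( sin Δλ cos φ₂ , cos φ₁ sin φ₂ − sin φ₁ cos φ₂ cos Δλ ) = atan2(-0.2352, 0.8776) = -15.00°.
Adding 360° brings this into [0°, 360°): 345°.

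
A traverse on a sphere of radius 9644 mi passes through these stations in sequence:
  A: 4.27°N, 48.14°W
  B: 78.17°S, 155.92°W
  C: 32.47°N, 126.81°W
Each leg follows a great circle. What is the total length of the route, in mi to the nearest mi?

35307 mi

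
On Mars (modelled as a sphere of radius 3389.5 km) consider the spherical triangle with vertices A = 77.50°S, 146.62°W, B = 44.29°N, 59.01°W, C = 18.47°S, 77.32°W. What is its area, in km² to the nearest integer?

510343 km²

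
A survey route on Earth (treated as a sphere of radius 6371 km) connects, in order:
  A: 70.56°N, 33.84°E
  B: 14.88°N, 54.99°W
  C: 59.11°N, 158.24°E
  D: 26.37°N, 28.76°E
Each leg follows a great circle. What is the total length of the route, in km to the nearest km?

29103 km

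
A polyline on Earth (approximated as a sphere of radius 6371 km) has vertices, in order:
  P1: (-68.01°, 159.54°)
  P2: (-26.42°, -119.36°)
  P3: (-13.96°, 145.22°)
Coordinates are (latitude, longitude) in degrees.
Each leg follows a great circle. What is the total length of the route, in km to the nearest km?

16777 km

Leg P1→P2: central angle 1.0878 rad, distance 6930.2 km.
Leg P2→P3: central angle 1.5455 rad, distance 9846.7 km.
Total: 6930.2 + 9846.7 ≈ 16777 km.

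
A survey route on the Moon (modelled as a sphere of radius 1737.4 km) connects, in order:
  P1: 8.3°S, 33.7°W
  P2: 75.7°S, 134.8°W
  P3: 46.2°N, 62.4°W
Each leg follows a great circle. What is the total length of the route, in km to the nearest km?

6521 km

Leg P1→P2: central angle 1.4778 rad, distance 2567.6 km.
Leg P2→P3: central angle 2.2754 rad, distance 3953.2 km.
Total: 2567.6 + 3953.2 ≈ 6521 km.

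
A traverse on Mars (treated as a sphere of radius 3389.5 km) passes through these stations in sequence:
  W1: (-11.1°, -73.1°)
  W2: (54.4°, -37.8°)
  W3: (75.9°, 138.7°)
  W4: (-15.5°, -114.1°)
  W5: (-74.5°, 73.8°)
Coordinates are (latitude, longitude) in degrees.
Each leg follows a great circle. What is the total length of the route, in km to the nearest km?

18971 km

Leg W1→W2: central angle 1.2560 rad, distance 4257.1 km.
Leg W2→W3: central angle 0.8671 rad, distance 2939.0 km.
Leg W3→W4: central angle 1.9056 rad, distance 6459.1 km.
Leg W4→W5: central angle 1.5684 rad, distance 5315.9 km.
Total: 4257.1 + 2939.0 + 6459.1 + 5315.9 ≈ 18971 km.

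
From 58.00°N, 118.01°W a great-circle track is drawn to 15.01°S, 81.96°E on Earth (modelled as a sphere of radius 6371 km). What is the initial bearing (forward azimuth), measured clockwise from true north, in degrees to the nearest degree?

Δλ = -160.030° = -2.7931 rad.
y = sin Δλ · cos φ₂ = (-0.3415)(0.9659) = -0.3299
x = cos φ₁ sin φ₂ − sin φ₁ cos φ₂ cos Δλ = (0.5299)(-0.2590) − (0.8480)(0.9659)(-0.9399) = 0.6326
θ = atan2(y, x) = -27.54°; adding 360° gives 332°.

332°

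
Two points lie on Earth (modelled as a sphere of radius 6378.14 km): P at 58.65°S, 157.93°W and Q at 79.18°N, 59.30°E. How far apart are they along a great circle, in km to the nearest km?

Let φ₁ = -1.0236 rad, φ₂ = 1.3820 rad, and Δλ = -2.4918 rad.
Haversine: a = sin²(Δφ/2) + cos φ₁ cos φ₂ sin²(Δλ/2) = 0.8706 + (0.5203)(0.1877)(0.8981) = 0.95829.
Central angle c = 2·arcsin(√a) = 2.73025 rad.
Distance = R·c = 6378.14 × 2.7303 ≈ 17414 km.

17414 km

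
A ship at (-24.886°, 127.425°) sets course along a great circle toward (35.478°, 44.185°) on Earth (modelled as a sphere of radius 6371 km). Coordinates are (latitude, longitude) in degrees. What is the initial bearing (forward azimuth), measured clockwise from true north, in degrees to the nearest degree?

With φ₁ = -0.4343, φ₂ = 0.6192, Δλ = -1.4528 rad, the forward-azimuth formula gives
θ = atan2( sin Δλ cos φ₂ , cos φ₁ sin φ₂ − sin φ₁ cos φ₂ cos Δλ ) = atan2(-0.8087, 0.5668) = -54.97°.
Adding 360° brings this into [0°, 360°): 305°.

305°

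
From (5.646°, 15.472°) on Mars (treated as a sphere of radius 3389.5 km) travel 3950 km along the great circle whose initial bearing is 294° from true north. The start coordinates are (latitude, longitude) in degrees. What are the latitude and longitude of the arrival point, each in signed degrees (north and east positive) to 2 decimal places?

24.25°, -51.56°

Angular distance δ = d/R = 3950/3389.5 = 1.16536 rad; initial bearing θ = 5.1313 rad.
sin φ₂ = sin φ₁ cos δ + cos φ₁ sin δ cos θ = (0.0984)(0.3944) + (0.9951)(0.9189)(0.4067) = 0.4108, so φ₂ = 24.25°.
Δλ = atan2(sin θ sin δ cos φ₁, cos δ − sin φ₁ sin φ₂) = atan2(-0.8354, 0.3540) = -67.035°.
λ₂ = 15.472° − 67.035° = -51.56°.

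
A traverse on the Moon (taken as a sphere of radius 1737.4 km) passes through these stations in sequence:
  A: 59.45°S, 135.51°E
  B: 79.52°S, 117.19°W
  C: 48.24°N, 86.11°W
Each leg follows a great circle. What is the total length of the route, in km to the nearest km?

Leg A→B: central angle 0.6106 rad, distance 1060.8 km.
Leg B→C: central angle 2.2520 rad, distance 3912.7 km.
Total: 1060.8 + 3912.7 ≈ 4973 km.

4973 km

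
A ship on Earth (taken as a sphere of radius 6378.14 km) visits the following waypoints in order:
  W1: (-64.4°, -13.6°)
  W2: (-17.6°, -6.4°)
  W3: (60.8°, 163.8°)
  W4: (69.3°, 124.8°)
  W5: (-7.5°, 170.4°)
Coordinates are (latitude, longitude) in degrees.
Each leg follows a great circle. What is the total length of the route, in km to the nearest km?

Leg W1→W2: central angle 0.8213 rad, distance 5238.1 km.
Leg W2→W3: central angle 2.3777 rad, distance 15165.6 km.
Leg W3→W4: central angle 0.3157 rad, distance 2013.4 km.
Leg W4→W5: central angle 1.4474 rad, distance 9231.6 km.
Total: 5238.1 + 15165.6 + 2013.4 + 9231.6 ≈ 31649 km.

31649 km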